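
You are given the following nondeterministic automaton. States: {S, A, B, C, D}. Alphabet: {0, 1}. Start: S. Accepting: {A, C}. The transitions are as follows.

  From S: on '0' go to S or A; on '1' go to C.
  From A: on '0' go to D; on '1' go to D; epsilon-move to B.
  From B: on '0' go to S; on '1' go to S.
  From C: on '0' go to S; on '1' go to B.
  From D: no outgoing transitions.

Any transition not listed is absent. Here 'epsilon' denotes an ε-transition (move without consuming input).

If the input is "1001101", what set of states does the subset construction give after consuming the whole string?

{C}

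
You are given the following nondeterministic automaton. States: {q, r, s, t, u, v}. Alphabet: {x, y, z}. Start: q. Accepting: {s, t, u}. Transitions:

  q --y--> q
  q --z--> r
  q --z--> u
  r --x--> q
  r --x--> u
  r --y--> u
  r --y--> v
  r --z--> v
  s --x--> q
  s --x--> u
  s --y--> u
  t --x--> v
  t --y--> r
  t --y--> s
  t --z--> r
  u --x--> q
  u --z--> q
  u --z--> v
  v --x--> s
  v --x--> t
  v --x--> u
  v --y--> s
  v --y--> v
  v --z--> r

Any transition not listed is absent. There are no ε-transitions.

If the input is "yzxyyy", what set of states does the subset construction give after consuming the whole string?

Start in {q}.
Read 'y': {q} → {q}.
Read 'z': {q} → {r, u}.
Read 'x': {r, u} → {q, u}.
Read 'y': {q, u} → {q}.
Read 'y': {q} → {q}.
Read 'y': {q} → {q}.

{q}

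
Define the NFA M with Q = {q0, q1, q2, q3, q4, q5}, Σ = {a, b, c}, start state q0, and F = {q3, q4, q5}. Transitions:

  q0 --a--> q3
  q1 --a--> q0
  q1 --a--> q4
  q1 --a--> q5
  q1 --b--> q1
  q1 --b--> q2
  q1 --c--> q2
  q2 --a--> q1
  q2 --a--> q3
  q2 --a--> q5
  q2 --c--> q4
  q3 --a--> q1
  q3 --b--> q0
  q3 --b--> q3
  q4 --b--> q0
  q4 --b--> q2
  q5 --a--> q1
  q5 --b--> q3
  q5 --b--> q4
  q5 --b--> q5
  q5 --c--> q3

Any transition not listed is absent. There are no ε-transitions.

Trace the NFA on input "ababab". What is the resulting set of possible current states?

{q0, q1, q2, q3, q4, q5}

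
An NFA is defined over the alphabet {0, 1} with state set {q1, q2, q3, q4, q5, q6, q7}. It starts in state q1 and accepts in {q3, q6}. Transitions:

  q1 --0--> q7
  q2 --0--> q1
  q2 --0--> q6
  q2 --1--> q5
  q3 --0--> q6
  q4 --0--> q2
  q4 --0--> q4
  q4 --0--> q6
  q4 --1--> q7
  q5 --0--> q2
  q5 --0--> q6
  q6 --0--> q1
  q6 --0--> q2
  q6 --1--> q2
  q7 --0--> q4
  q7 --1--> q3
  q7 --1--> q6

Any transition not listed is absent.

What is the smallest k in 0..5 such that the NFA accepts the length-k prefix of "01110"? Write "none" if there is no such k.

Start in {q1}.
Read '0': q1→{q7}; now {q7}.
Read '1': q7→{q3, q6}; now {q3, q6}.
None of the earlier sets intersect F, but {q3, q6} does.

2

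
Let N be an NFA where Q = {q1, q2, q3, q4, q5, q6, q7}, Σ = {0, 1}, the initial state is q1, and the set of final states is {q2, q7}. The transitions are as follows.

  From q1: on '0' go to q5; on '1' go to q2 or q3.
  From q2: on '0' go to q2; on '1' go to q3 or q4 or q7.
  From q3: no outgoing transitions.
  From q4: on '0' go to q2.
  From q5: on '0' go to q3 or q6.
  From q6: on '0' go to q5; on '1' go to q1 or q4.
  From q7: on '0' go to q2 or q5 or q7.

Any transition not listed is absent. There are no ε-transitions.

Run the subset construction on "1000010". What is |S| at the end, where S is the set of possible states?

3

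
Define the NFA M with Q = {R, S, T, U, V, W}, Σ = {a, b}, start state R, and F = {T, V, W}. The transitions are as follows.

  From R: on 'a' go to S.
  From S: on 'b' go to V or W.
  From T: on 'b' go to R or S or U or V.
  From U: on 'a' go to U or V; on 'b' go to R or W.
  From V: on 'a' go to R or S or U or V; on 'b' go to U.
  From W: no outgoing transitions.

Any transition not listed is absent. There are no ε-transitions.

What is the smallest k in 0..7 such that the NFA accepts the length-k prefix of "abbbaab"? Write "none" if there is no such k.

2

Start in {R}.
Read 'a': R→{S}; now {S}.
Read 'b': S→{V, W}; now {V, W}.
None of the earlier sets intersect F, but {V, W} does.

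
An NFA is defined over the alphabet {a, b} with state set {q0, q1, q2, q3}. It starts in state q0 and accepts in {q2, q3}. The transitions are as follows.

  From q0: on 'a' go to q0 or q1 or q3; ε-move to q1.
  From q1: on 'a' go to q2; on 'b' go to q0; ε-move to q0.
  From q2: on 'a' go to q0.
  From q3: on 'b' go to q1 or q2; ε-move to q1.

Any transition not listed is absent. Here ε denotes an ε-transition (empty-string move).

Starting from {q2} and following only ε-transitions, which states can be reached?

Begin with {q2}.
No ε-moves leave this set, so the closure equals the set itself.

{q2}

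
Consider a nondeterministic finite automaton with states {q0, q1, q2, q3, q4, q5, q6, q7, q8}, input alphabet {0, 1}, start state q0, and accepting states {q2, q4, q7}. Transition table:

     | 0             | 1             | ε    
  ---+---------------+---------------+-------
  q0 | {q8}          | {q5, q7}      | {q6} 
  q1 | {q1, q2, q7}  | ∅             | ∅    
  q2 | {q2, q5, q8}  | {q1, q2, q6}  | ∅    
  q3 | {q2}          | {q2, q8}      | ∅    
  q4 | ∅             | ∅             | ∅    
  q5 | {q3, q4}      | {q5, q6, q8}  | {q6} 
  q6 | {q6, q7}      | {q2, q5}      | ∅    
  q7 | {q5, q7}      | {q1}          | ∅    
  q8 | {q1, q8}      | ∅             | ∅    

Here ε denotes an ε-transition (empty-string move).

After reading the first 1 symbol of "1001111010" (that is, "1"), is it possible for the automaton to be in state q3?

No

Start: ε-closure({q0}) = {q0, q6}.
Read '1': q0→{q5, q7}, q6→{q2, q5}; union {q2, q5, q7}; ε-closure = {q2, q5, q6, q7}.
State q3 is not in {q2, q5, q6, q7}.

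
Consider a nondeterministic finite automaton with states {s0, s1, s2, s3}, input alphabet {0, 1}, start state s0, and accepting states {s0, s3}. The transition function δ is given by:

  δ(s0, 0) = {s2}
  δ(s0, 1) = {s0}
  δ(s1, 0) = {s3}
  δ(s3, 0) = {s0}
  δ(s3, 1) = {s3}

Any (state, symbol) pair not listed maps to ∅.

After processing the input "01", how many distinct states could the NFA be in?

Start in {s0}.
Read '0': s0→{s2}; now {s2}.
Read '1': s2→∅; now ∅.
That set has 0 states.

0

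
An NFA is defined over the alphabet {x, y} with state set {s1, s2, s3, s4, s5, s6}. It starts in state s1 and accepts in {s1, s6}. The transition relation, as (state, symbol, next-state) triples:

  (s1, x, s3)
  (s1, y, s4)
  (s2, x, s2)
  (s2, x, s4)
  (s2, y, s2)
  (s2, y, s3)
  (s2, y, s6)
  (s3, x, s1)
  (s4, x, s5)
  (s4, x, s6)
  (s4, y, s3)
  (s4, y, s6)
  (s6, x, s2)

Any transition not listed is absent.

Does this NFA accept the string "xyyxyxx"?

No

Start in {s1}.
Read 'x': s1→{s3}; now {s3}.
Read 'y': s3→∅; now ∅.
The set is empty and remains empty for the remaining 5 symbols.
The final set ∅ contains no accepting state.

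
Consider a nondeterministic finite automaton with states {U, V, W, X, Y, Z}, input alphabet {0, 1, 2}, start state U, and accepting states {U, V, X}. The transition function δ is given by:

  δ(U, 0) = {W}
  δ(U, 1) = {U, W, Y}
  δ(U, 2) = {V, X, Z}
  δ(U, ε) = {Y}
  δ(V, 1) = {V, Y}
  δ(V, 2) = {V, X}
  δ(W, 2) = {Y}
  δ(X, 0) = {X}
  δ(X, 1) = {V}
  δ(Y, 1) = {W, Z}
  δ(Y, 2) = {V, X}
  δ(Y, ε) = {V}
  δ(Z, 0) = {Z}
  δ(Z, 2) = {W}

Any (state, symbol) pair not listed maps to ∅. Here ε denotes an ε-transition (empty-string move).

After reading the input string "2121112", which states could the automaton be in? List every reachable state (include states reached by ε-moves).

{V, W, X, Y}

Start: ε-closure({U}) = {U, V, Y}.
Read '2': U→{V, X, Z}, V→{V, X}, Y→{V, X}; now {V, X, Z}.
Read '1': V→{V, Y}, X→{V}, Z→∅; now {V, Y}.
Read '2': V→{V, X}, Y→{V, X}; now {V, X}.
Read '1': V→{V, Y}, X→{V}; now {V, Y}.
Read '1': V→{V, Y}, Y→{W, Z}; now {V, W, Y, Z}.
Read '1': V→{V, Y}, W→∅, Y→{W, Z}, Z→∅; now {V, W, Y, Z}.
Read '2': V→{V, X}, W→{Y}, Y→{V, X}, Z→{W}; now {V, W, X, Y}.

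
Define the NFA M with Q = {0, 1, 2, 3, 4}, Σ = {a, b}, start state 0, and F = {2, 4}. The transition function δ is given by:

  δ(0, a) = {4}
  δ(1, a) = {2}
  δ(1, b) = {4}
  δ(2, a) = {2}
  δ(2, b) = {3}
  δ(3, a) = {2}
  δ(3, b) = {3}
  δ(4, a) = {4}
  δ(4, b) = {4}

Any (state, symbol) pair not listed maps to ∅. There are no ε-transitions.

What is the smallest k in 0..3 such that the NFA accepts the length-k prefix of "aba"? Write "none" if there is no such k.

1

Start in {0}.
Read 'a': 0→{4}; now {4}.
None of the earlier sets intersect F, but {4} does.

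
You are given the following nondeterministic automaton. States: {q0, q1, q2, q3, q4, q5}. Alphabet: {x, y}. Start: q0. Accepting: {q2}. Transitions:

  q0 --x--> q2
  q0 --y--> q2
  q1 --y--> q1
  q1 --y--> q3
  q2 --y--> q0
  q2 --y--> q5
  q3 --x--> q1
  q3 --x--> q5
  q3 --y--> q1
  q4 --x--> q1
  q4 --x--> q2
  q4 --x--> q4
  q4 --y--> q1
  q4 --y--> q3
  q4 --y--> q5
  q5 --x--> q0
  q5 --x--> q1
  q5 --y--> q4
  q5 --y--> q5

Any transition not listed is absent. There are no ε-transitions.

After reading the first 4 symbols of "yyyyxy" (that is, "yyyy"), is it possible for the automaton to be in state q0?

Yes

Start in {q0}.
Read 'y': {q0} → {q2}.
Read 'y': {q2} → {q0, q5}.
Read 'y': {q0, q5} → {q2, q4, q5}.
Read 'y': {q2, q4, q5} → {q0, q1, q3, q4, q5}.
State q0 is in {q0, q1, q3, q4, q5}.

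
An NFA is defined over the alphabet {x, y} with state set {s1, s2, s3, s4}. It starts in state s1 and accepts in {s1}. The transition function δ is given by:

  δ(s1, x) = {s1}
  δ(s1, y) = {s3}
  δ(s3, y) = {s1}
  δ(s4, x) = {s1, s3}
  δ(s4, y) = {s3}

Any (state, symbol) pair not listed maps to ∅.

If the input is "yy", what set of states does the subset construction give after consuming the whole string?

{s1}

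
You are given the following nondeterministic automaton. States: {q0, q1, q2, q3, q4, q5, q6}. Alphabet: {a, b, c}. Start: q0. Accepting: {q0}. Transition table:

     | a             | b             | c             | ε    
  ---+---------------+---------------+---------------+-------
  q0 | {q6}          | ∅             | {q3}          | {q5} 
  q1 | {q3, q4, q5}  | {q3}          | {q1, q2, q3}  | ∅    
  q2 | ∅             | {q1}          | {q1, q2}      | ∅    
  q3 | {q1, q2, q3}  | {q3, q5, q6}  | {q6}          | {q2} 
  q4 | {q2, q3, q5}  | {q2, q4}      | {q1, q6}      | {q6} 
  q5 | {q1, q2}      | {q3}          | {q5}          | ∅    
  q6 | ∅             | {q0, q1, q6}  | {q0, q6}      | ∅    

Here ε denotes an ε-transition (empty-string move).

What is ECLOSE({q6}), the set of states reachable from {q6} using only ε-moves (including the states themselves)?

{q6}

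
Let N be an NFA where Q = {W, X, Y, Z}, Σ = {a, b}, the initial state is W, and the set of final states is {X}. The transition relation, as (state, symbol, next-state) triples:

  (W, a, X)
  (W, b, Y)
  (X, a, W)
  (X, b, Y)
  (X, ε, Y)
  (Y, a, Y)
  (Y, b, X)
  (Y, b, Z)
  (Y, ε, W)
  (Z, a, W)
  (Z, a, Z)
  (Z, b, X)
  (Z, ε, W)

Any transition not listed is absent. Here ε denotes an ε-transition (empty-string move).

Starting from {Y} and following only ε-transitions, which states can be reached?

{W, Y}

Begin with {Y}.
ε-move Y → W; add W.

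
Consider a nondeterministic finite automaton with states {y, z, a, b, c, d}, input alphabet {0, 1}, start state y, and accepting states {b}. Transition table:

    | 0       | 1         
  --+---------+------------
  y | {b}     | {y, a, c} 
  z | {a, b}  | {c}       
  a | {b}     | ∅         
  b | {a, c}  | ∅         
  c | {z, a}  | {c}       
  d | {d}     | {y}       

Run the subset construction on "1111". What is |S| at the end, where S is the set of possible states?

3

Start in {y}.
Read '1': {y} → {y, a, c}.
Read '1': {y, a, c} → {y, a, c}.
Read '1': {y, a, c} → {y, a, c}.
Read '1': {y, a, c} → {y, a, c}.
That set has 3 states.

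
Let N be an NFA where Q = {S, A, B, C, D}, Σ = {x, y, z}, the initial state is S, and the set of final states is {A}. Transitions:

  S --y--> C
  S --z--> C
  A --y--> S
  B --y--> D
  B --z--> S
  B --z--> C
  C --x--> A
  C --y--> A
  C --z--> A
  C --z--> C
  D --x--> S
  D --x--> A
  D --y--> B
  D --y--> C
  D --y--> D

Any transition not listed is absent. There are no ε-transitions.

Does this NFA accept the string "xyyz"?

Start in {S}.
Read 'x': S→∅; now ∅.
The set is empty and remains empty for the remaining 3 symbols.
The final set ∅ contains no accepting state.

No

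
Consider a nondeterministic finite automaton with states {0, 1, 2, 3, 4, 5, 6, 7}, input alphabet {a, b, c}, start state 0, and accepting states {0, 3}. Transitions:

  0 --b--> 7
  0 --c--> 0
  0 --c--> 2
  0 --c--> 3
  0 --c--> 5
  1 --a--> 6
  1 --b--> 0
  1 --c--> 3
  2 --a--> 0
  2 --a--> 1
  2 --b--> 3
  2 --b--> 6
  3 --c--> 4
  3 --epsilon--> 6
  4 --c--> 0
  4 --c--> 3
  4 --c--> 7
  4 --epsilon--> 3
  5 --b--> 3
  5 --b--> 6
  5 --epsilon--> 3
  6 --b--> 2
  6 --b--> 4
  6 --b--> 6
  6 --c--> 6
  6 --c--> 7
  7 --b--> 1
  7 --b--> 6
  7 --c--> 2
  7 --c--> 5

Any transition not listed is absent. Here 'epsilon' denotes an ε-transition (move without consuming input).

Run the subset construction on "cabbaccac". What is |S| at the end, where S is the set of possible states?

5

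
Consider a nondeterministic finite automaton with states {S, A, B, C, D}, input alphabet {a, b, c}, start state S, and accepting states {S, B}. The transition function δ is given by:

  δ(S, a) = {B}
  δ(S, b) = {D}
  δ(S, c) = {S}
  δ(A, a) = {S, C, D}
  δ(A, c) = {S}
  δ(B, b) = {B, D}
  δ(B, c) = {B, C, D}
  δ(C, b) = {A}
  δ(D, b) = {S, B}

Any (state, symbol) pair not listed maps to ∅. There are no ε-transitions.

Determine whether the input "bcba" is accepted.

Start in {S}.
Read 'b': S→{D}; now {D}.
Read 'c': D→∅; now ∅.
The set is empty and remains empty for the remaining 2 symbols.
The final set ∅ contains no accepting state.

No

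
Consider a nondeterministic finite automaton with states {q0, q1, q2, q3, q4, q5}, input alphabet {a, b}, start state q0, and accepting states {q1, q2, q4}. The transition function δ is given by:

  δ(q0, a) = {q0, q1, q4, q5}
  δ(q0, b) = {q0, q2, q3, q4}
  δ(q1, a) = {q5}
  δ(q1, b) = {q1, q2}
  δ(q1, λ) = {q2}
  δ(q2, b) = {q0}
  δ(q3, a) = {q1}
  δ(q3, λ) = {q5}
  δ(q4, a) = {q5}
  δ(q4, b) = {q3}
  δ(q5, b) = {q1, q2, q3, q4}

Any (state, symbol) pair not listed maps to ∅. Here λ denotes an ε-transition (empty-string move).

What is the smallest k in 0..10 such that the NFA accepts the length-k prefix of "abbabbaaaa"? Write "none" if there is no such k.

Start in {q0}.
Read 'a': q0→{q0, q1, q4, q5}; union {q0, q1, q4, q5}; ε-closure = {q0, q1, q2, q4, q5}.
None of the earlier sets intersect F, but {q0, q1, q2, q4, q5} does.

1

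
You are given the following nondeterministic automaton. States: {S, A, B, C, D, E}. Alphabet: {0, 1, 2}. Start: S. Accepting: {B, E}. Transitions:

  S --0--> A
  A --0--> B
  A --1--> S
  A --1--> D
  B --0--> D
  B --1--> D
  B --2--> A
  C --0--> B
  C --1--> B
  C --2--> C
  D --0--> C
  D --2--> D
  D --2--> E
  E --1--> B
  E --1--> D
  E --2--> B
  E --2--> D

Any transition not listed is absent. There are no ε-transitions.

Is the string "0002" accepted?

Yes

Start in {S}.
Read '0': S→{A}; now {A}.
Read '0': A→{B}; now {B}.
Read '0': B→{D}; now {D}.
Read '2': D→{D, E}; now {D, E}.
The final set {D, E} contains the accepting state E.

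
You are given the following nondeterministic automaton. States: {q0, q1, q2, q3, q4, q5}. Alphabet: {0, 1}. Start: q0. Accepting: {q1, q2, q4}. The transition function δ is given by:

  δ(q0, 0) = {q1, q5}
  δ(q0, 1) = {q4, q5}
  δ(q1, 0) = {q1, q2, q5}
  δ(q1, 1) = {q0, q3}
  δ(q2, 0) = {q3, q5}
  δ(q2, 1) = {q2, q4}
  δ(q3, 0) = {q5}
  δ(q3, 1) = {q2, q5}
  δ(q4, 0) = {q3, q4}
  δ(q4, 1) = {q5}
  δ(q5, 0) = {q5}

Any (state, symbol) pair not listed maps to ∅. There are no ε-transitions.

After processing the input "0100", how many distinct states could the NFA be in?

Start in {q0}.
Read '0': {q0} → {q1, q5}.
Read '1': {q1, q5} → {q0, q3}.
Read '0': {q0, q3} → {q1, q5}.
Read '0': {q1, q5} → {q1, q2, q5}.
That set has 3 states.

3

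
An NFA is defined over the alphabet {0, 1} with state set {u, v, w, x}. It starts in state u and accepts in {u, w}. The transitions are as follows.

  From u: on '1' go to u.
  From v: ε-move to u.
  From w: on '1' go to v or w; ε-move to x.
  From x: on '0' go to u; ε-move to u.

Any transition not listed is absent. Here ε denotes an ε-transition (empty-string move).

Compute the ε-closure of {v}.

{u, v}

Begin with {v}.
ε-move v → u; add u.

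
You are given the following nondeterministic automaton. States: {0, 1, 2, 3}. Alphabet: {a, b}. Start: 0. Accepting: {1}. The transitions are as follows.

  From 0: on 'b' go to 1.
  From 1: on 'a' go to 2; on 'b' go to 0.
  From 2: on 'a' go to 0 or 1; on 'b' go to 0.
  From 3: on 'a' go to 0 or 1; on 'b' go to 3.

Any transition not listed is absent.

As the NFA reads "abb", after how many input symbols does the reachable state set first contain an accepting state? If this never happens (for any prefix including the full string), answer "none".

Start in {0}.
Read 'a': {0} → ∅.
The set is empty and remains empty for the remaining 2 symbols.
No reachable set along the way intersects F.

none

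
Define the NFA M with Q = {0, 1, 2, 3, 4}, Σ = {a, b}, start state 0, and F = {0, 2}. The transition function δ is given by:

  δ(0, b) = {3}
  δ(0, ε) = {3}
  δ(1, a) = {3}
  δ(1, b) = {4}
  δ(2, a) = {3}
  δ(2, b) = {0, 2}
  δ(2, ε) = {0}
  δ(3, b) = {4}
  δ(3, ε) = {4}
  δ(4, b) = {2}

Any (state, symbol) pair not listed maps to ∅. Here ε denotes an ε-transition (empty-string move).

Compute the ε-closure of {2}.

{0, 2, 3, 4}

Begin with {2}.
ε-move 2 → 0; add 0.
ε-move 0 → 3; add 3.
ε-move 3 → 4; add 4.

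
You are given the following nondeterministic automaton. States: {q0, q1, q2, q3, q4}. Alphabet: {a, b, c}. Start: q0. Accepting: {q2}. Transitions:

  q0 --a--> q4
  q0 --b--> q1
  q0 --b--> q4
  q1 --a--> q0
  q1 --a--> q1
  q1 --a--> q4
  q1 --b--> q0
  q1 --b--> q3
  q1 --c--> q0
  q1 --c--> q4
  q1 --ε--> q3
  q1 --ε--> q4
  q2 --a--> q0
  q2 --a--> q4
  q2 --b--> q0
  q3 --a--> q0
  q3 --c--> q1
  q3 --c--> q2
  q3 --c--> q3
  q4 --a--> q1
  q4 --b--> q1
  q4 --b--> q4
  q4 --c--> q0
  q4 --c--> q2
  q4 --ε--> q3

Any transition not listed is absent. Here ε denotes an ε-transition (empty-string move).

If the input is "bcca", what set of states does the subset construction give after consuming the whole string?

{q0, q1, q3, q4}

Start in {q0}.
Read 'b': {q0} → {q1, q3, q4}.
Read 'c': {q1, q3, q4} → {q0, q1, q2, q3, q4}.
Read 'c': {q0, q1, q2, q3, q4} → {q0, q1, q2, q3, q4}.
Read 'a': {q0, q1, q2, q3, q4} → {q0, q1, q3, q4}.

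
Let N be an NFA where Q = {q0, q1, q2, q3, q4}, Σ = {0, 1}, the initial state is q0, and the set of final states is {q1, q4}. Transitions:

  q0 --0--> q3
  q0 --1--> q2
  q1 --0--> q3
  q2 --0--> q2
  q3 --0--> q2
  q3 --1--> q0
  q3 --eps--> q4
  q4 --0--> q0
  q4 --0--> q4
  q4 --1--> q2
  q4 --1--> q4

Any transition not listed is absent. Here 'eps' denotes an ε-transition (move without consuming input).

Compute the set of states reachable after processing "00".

Start in {q0}.
Read '0': q0→{q3}; union {q3}; ε-closure = {q3, q4}.
Read '0': q3→{q2}, q4→{q0, q4}; now {q0, q2, q4}.

{q0, q2, q4}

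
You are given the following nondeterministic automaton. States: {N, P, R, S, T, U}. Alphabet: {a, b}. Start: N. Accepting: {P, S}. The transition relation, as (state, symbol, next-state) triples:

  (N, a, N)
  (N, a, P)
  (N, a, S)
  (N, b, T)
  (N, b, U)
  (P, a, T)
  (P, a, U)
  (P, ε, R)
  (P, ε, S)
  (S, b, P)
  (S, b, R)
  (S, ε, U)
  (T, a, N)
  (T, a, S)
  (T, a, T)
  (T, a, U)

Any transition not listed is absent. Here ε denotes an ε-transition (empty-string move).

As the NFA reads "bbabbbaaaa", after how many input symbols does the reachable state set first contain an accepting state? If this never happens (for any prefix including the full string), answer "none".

none

Start in {N}.
Read 'b': N→{T, U}; now {T, U}.
Read 'b': T→∅, U→∅; now ∅.
The set is empty and remains empty for the remaining 8 symbols.
No reachable set along the way intersects F.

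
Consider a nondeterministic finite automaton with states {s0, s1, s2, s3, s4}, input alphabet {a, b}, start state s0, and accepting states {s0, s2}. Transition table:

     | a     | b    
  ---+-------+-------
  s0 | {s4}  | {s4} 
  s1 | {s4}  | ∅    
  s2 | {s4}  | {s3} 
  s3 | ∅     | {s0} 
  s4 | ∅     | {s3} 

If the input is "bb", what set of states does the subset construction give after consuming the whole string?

{s3}

Start in {s0}.
Read 'b': s0→{s4}; now {s4}.
Read 'b': s4→{s3}; now {s3}.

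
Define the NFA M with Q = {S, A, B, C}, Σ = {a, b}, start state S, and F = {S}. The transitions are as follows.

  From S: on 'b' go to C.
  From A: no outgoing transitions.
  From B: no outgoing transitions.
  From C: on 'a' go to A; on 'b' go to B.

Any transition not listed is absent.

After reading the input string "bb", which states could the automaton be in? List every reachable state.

{B}

Start in {S}.
Read 'b': S→{C}; now {C}.
Read 'b': C→{B}; now {B}.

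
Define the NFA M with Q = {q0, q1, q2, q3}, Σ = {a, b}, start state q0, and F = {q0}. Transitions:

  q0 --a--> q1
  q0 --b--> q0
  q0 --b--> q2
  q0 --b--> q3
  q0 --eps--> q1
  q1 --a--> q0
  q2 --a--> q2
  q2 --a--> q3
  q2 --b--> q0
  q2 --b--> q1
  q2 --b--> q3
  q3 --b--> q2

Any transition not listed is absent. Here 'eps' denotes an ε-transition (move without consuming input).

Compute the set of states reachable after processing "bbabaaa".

{q0, q1, q2, q3}

Start: ε-closure({q0}) = {q0, q1}.
Read 'b': q0→{q0, q2, q3}, q1→∅; union {q0, q2, q3}; ε-closure = {q0, q1, q2, q3}.
Read 'b': q0→{q0, q2, q3}, q1→∅, q2→{q0, q1, q3}, q3→{q2}; now {q0, q1, q2, q3}.
Read 'a': q0→{q1}, q1→{q0}, q2→{q2, q3}, q3→∅; now {q0, q1, q2, q3}.
Read 'b': q0→{q0, q2, q3}, q1→∅, q2→{q0, q1, q3}, q3→{q2}; now {q0, q1, q2, q3}.
Read 'a': q0→{q1}, q1→{q0}, q2→{q2, q3}, q3→∅; now {q0, q1, q2, q3}.
Read 'a': q0→{q1}, q1→{q0}, q2→{q2, q3}, q3→∅; now {q0, q1, q2, q3}.
Read 'a': q0→{q1}, q1→{q0}, q2→{q2, q3}, q3→∅; now {q0, q1, q2, q3}.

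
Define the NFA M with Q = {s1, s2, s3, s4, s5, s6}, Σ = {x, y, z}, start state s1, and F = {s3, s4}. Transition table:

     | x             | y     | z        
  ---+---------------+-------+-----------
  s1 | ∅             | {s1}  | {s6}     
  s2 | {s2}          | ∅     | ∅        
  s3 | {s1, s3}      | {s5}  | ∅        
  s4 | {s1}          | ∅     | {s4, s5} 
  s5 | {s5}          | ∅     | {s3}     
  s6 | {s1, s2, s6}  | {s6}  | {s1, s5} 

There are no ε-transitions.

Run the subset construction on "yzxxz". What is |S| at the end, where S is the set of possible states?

Start in {s1}.
Read 'y': {s1} → {s1}.
Read 'z': {s1} → {s6}.
Read 'x': {s6} → {s1, s2, s6}.
Read 'x': {s1, s2, s6} → {s1, s2, s6}.
Read 'z': {s1, s2, s6} → {s1, s5, s6}.
That set has 3 states.

3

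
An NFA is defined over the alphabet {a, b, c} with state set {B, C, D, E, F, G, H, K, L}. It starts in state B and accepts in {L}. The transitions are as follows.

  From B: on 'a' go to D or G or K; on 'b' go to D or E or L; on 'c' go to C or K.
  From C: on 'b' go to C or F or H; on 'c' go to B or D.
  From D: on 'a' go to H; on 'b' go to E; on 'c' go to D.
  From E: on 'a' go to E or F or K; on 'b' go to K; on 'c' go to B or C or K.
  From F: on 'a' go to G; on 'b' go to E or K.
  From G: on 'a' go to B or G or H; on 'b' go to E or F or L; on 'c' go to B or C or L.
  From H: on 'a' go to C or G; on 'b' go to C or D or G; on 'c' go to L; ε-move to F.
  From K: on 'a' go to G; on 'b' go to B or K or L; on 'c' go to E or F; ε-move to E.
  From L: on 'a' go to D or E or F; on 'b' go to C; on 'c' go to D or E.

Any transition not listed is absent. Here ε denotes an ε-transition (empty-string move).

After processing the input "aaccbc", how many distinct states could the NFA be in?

7

Start in {B}.
Read 'a': {B} → {D, E, G, K}.
Read 'a': {D, E, G, K} → {B, E, F, G, H, K}.
Read 'c': {B, E, F, G, H, K} → {B, C, E, F, K, L}.
Read 'c': {B, C, E, F, K, L} → {B, C, D, E, F, K}.
Read 'b': {B, C, D, E, F, K} → {B, C, D, E, F, H, K, L}.
Read 'c': {B, C, D, E, F, H, K, L} → {B, C, D, E, F, K, L}.
That set has 7 states.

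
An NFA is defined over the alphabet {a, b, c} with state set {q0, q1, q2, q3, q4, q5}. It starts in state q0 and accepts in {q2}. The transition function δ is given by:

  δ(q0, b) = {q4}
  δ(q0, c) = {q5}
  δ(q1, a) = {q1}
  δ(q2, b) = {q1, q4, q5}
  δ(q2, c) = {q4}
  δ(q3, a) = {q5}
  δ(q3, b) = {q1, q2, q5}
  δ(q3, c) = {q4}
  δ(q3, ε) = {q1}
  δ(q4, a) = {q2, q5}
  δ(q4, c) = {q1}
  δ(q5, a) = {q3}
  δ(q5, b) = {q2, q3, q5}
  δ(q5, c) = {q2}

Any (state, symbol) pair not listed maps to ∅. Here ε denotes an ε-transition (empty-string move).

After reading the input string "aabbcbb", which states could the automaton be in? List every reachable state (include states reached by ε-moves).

∅

Start in {q0}.
Read 'a': {q0} → ∅.
The set is empty and remains empty for the remaining 6 symbols.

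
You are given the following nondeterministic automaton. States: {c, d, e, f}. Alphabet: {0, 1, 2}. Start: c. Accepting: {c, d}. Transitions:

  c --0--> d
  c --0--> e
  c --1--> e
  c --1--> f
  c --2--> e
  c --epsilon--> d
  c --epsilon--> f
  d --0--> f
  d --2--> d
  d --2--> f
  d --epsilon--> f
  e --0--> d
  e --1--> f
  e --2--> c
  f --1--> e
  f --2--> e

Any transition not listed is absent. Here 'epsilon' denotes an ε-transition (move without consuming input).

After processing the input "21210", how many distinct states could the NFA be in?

Start: ε-closure({c}) = {c, d, f}.
Read '2': c→{e}, d→{d, f}, f→{e}; now {d, e, f}.
Read '1': d→∅, e→{f}, f→{e}; now {e, f}.
Read '2': e→{c}, f→{e}; union {c, e}; ε-closure = {c, d, e, f}.
Read '1': c→{e, f}, d→∅, e→{f}, f→{e}; now {e, f}.
Read '0': e→{d}, f→∅; union {d}; ε-closure = {d, f}.
That set has 2 states.

2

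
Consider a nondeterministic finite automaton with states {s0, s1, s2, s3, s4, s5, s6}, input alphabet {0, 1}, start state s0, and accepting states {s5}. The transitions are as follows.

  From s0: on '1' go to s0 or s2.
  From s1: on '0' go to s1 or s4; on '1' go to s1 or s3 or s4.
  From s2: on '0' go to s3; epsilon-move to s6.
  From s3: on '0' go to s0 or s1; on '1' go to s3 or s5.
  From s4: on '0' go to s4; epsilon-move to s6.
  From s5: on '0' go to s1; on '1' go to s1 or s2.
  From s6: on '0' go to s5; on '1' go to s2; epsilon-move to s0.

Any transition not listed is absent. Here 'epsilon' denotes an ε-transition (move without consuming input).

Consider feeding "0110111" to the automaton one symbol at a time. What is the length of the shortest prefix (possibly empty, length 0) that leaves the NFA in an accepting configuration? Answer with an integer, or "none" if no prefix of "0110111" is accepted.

none

Start in {s0}.
Read '0': {s0} → ∅.
The set is empty and remains empty for the remaining 6 symbols.
No reachable set along the way intersects F.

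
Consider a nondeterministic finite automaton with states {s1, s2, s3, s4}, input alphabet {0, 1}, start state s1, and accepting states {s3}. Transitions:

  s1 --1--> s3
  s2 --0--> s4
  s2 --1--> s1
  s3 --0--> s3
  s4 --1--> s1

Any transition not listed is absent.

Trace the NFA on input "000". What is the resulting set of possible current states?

Start in {s1}.
Read '0': s1→∅; now ∅.
The set is empty and remains empty for the remaining 2 symbols.

∅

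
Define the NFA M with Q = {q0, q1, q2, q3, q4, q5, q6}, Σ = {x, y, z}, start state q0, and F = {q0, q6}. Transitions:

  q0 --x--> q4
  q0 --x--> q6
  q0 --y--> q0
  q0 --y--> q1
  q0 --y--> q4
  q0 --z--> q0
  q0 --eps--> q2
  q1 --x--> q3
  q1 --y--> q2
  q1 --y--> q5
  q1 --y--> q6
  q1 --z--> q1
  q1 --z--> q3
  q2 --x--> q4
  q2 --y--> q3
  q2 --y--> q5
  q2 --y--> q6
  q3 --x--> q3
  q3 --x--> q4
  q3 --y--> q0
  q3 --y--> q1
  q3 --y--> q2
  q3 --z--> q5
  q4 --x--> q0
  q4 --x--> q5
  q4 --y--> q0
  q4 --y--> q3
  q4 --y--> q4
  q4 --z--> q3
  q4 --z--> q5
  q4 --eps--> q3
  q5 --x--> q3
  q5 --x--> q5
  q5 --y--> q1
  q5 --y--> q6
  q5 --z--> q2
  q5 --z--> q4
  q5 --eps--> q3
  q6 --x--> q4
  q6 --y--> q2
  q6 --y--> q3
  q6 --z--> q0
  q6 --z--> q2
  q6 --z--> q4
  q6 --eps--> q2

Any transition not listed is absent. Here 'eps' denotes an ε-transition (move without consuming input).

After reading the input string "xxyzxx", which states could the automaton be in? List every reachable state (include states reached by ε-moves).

{q0, q2, q3, q4, q5, q6}

Start: ε-closure({q0}) = {q0, q2}.
Read 'x': {q0, q2} → {q2, q3, q4, q6}.
Read 'x': {q2, q3, q4, q6} → {q0, q2, q3, q4, q5}.
Read 'y': {q0, q2, q3, q4, q5} → {q0, q1, q2, q3, q4, q5, q6}.
Read 'z': {q0, q1, q2, q3, q4, q5, q6} → {q0, q1, q2, q3, q4, q5}.
Read 'x': {q0, q1, q2, q3, q4, q5} → {q0, q2, q3, q4, q5, q6}.
Read 'x': {q0, q2, q3, q4, q5, q6} → {q0, q2, q3, q4, q5, q6}.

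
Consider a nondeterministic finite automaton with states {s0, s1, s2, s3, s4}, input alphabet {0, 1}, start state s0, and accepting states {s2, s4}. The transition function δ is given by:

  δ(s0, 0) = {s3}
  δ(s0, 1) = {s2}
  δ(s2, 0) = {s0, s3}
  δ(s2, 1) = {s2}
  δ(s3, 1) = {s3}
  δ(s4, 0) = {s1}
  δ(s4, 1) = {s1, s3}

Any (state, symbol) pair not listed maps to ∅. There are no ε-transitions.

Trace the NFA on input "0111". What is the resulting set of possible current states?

{s3}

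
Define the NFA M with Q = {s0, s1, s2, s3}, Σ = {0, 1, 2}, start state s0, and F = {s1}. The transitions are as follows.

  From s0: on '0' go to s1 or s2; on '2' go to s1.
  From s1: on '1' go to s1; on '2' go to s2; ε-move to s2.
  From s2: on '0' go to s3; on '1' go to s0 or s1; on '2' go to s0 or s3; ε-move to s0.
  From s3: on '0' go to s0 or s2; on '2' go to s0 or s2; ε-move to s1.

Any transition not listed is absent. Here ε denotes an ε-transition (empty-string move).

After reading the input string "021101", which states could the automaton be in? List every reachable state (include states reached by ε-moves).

{s0, s1, s2}

Start in {s0}.
Read '0': s0→{s1, s2}; union {s1, s2}; ε-closure = {s0, s1, s2}.
Read '2': s0→{s1}, s1→{s2}, s2→{s0, s3}; now {s0, s1, s2, s3}.
Read '1': s0→∅, s1→{s1}, s2→{s0, s1}, s3→∅; union {s0, s1}; ε-closure = {s0, s1, s2}.
Read '1': s0→∅, s1→{s1}, s2→{s0, s1}; union {s0, s1}; ε-closure = {s0, s1, s2}.
Read '0': s0→{s1, s2}, s1→∅, s2→{s3}; union {s1, s2, s3}; ε-closure = {s0, s1, s2, s3}.
Read '1': s0→∅, s1→{s1}, s2→{s0, s1}, s3→∅; union {s0, s1}; ε-closure = {s0, s1, s2}.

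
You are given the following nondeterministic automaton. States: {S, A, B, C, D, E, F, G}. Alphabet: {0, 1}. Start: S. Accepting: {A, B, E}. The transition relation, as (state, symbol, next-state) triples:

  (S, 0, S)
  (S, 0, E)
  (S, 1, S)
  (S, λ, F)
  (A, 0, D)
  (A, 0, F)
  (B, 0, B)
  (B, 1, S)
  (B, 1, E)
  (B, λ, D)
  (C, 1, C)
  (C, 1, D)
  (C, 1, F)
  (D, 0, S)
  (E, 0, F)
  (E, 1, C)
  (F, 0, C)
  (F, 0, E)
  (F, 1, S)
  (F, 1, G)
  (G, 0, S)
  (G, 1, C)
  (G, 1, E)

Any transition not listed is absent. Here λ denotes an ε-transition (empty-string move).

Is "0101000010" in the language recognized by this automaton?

Start: ε-closure({S}) = {S, F}.
Read '0': S→{S, E}, F→{C, E}; union {S, C, E}; ε-closure = {S, C, E, F}.
Read '1': S→{S}, C→{C, D, F}, E→{C}, F→{S, G}; now {S, C, D, F, G}.
Read '0': S→{S, E}, C→∅, D→{S}, F→{C, E}, G→{S}; union {S, C, E}; ε-closure = {S, C, E, F}.
Read '1': S→{S}, C→{C, D, F}, E→{C}, F→{S, G}; now {S, C, D, F, G}.
Read '0': S→{S, E}, C→∅, D→{S}, F→{C, E}, G→{S}; union {S, C, E}; ε-closure = {S, C, E, F}.
Read '0': S→{S, E}, C→∅, E→{F}, F→{C, E}; now {S, C, E, F}.
Read '0': S→{S, E}, C→∅, E→{F}, F→{C, E}; now {S, C, E, F}.
Read '0': S→{S, E}, C→∅, E→{F}, F→{C, E}; now {S, C, E, F}.
Read '1': S→{S}, C→{C, D, F}, E→{C}, F→{S, G}; now {S, C, D, F, G}.
Read '0': S→{S, E}, C→∅, D→{S}, F→{C, E}, G→{S}; union {S, C, E}; ε-closure = {S, C, E, F}.
The final set {S, C, E, F} contains the accepting state E.

Yes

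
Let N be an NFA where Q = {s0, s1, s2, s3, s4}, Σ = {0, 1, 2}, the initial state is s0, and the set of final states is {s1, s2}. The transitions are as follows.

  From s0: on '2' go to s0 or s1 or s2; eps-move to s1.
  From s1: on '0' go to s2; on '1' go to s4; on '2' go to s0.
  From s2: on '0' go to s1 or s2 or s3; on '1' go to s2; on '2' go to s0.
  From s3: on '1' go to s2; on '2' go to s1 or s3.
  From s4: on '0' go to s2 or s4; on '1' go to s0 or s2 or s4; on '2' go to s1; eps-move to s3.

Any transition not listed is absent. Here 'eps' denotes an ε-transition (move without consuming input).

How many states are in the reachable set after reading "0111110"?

3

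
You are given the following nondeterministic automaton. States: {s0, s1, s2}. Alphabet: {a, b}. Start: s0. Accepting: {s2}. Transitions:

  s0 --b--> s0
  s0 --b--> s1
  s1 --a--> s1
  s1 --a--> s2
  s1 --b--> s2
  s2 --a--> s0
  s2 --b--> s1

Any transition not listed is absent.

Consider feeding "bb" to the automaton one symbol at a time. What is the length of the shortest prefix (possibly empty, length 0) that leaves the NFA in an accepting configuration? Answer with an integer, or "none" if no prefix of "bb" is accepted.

2

Start in {s0}.
Read 'b': s0→{s0, s1}; now {s0, s1}.
Read 'b': s0→{s0, s1}, s1→{s2}; now {s0, s1, s2}.
None of the earlier sets intersect F, but {s0, s1, s2} does.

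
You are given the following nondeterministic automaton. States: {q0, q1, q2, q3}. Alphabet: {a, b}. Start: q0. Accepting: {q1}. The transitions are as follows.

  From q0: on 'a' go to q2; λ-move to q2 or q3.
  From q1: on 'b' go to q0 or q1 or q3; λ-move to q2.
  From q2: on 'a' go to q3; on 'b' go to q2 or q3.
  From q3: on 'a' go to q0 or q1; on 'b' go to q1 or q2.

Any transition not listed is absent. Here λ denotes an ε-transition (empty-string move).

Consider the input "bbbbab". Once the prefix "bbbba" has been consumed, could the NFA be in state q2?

Yes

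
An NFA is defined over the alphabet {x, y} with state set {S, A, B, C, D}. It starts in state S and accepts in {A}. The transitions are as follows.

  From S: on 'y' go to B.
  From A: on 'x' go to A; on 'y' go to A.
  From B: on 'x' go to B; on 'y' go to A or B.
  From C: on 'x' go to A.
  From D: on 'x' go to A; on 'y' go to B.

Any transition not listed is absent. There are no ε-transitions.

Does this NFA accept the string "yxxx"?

No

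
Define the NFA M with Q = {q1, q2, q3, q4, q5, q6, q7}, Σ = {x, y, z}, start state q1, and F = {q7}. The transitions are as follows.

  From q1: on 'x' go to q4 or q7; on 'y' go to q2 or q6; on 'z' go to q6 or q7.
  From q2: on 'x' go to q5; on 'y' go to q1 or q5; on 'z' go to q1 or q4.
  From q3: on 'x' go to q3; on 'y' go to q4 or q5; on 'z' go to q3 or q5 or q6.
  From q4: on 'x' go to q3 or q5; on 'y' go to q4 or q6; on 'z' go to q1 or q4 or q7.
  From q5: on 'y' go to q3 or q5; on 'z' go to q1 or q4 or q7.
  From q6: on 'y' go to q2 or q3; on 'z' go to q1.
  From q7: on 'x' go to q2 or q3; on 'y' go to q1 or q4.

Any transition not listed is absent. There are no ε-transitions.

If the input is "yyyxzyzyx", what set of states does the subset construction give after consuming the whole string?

{q3, q4, q5, q7}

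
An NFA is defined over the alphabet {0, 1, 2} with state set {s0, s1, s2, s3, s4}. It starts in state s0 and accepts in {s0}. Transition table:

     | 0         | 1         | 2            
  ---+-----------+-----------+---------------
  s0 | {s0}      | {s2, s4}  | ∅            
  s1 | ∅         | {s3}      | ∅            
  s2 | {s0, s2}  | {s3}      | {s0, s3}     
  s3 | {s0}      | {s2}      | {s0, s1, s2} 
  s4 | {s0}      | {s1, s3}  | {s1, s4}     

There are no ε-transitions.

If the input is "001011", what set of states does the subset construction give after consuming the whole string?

{s1, s2, s3}

Start in {s0}.
Read '0': {s0} → {s0}.
Read '0': {s0} → {s0}.
Read '1': {s0} → {s2, s4}.
Read '0': {s2, s4} → {s0, s2}.
Read '1': {s0, s2} → {s2, s3, s4}.
Read '1': {s2, s3, s4} → {s1, s2, s3}.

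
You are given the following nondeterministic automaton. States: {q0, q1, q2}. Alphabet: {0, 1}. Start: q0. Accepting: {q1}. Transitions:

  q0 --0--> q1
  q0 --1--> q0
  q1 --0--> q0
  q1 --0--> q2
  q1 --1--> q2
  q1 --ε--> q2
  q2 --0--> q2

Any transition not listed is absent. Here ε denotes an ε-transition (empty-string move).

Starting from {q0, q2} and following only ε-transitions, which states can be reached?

{q0, q2}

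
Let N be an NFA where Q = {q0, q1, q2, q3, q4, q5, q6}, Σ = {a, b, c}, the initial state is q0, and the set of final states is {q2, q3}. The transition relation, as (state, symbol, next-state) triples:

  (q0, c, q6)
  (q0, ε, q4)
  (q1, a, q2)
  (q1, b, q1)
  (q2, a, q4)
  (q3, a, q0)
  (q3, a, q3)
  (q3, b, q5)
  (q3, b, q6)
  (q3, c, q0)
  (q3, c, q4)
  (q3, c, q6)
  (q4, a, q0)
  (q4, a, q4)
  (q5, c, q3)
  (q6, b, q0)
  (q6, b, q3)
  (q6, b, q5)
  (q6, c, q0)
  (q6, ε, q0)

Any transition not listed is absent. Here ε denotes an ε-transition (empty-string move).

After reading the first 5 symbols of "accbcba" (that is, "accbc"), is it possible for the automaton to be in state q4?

Start: ε-closure({q0}) = {q0, q4}.
Read 'a': {q0, q4} → {q0, q4}.
Read 'c': {q0, q4} → {q0, q4, q6}.
Read 'c': {q0, q4, q6} → {q0, q4, q6}.
Read 'b': {q0, q4, q6} → {q0, q3, q4, q5}.
Read 'c': {q0, q3, q4, q5} → {q0, q3, q4, q6}.
State q4 is in {q0, q3, q4, q6}.

Yes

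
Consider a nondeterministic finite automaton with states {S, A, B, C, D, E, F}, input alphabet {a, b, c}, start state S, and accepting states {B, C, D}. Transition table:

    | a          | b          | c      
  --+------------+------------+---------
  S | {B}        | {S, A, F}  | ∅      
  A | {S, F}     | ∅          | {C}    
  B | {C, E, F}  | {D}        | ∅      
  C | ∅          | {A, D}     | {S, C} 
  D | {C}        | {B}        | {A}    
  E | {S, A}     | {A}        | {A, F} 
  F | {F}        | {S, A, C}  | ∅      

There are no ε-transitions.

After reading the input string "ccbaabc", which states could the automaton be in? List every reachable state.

∅

Start in {S}.
Read 'c': {S} → ∅.
The set is empty and remains empty for the remaining 6 symbols.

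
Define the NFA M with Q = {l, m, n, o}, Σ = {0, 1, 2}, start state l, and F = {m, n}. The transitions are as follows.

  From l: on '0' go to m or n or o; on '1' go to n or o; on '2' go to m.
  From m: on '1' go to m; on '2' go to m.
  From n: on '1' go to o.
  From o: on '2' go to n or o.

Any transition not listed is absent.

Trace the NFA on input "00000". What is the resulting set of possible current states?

∅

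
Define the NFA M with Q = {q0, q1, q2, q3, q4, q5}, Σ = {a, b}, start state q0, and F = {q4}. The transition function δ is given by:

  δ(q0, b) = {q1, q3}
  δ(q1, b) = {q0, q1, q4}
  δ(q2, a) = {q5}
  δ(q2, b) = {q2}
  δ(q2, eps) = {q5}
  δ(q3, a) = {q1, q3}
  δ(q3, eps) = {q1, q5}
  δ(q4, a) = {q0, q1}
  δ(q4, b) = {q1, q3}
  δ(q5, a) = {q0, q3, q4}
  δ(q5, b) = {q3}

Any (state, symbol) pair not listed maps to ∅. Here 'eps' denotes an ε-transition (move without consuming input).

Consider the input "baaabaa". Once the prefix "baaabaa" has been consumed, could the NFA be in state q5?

Yes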